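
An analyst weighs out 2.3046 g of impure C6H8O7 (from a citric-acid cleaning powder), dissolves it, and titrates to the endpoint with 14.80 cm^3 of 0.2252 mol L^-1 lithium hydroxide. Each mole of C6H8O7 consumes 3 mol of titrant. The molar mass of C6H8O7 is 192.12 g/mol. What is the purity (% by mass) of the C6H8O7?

n(LiOH) = 0.2252 x 0.01480 = 0.003333 mol.
n(C6H8O7) = 0.003333 / 3 = 0.001111 mol.
mass of C6H8O7 = 0.001111 x 192.12 = 0.2134 g.
% purity = 0.2134 / 2.3046 x 100 = 9.26%.

9.26%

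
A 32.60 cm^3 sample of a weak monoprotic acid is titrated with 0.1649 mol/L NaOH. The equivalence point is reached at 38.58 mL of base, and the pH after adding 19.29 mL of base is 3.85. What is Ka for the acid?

1.4 x 10^-4

19.29 mL is half of the equivalence volume, so this is the half-equivalence point where [HA] = [A^-].
At half-equivalence pH = pKa, so pKa = 3.85.
Ka = 10^(-3.85) = 1.4 x 10^-4.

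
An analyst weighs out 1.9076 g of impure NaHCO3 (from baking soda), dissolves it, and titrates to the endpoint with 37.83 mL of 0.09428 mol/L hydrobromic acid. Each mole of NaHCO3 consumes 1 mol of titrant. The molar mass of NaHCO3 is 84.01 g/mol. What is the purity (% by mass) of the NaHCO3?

15.7%

n(HBr) = 0.09428 x 0.03783 = 0.003567 mol.
n(NaHCO3) = 0.003567 / 1 = 0.003567 mol.
mass of NaHCO3 = 0.003567 x 84.01 = 0.2996 g.
% purity = 0.2996 / 1.9076 x 100 = 15.7%.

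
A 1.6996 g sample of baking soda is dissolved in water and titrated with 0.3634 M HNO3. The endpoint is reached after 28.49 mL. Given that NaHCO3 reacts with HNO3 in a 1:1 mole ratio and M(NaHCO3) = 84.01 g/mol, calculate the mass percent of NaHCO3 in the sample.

n(HNO3) = 0.3634 x 0.02849 = 0.01035 mol.
n(NaHCO3) = 0.01035 / 1 = 0.01035 mol.
mass of NaHCO3 = 0.01035 x 84.01 = 0.8698 g.
% purity = 0.8698 / 1.6996 x 100 = 51.2%.

51.2%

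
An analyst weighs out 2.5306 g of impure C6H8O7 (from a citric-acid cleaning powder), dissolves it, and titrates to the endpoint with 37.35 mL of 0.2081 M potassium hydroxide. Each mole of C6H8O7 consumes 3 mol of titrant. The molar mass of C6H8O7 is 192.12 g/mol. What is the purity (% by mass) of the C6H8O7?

19.7%

n(KOH) = 0.2081 x 0.03735 = 0.007773 mol.
n(C6H8O7) = 0.007773 / 3 = 0.002591 mol.
mass of C6H8O7 = 0.002591 x 192.12 = 0.4978 g.
% purity = 0.4978 / 2.5306 x 100 = 19.7%.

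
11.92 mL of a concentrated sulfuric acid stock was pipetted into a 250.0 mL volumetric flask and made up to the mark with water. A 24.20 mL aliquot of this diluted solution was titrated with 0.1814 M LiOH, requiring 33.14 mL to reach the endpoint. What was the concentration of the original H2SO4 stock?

n(LiOH) = 0.1814 x 0.03314 = 0.006012 mol.
n(H2SO4) in the aliquot = 0.006012 x 1/2 = 0.003006 mol.
[diluted H2SO4] = 0.003006 / 0.02420 = 0.1242 M.
Dilution factor = 250.0/11.92 = 20.97, so [stock] = 0.1242 x 20.97 = 2.61 M.

2.61 M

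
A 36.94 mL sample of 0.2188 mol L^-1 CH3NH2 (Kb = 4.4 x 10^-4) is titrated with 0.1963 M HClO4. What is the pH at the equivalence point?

5.81

n(CH3NH2) = 0.2188 x 0.03694 = 0.008082 mol; V(HClO4) at equivalence = 0.008082/0.1963 = 0.04117 L.
At equivalence the base is fully converted to CH3NH3+; total volume = 0.07811 L, so [CH3NH3+] = 0.008082/0.07811 = 0.1035 M.
Ka(CH3NH3+) = Kw/Kb = 1.0e-14 / 4.4 x 10^-4 = 2.27e-11.
[H^+] = sqrt(Ka x [CH3NH3+]) = sqrt(2.27e-11 x 0.1035) = 1.53e-6 M.
pH = -log(1.53e-6) = 5.81.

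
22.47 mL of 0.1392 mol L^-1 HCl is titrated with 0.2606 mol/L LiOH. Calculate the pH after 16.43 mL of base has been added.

12.47

n(acid) = 0.1392 x 0.02247 = 0.003128 mol; n(LiOH) added = 0.2606 x 0.01643 = 0.004282 mol.
Base is in excess by 0.004282 - 0.003128 = 0.001154 mol in a total volume of 0.03890 L.
[OH^-] = 0.001154/0.03890 = 0.02966 M, so pOH = 1.53 and pH = 14.00 - 1.53 = 12.47.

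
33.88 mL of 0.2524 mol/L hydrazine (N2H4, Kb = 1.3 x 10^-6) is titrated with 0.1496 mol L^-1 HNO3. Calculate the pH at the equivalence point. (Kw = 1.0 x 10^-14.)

4.57

n(N2H4) = 0.2524 x 0.03388 = 0.008551 mol; V(HNO3) at equivalence = 0.008551/0.1496 = 0.05716 L.
At equivalence the base is fully converted to N2H5+; total volume = 0.09104 L, so [N2H5+] = 0.008551/0.09104 = 0.09393 M.
Ka(N2H5+) = Kw/Kb = 1.0e-14 / 1.3 x 10^-6 = 7.69e-9.
[H^+] = sqrt(Ka x [N2H5+]) = sqrt(7.69e-9 x 0.09393) = 2.69e-5 M.
pH = -log(2.69e-5) = 4.57.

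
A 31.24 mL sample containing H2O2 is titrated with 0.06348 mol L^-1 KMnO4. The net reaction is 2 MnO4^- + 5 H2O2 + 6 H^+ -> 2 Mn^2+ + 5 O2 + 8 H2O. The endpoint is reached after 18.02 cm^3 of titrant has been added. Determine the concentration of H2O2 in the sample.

n(KMnO4) = 0.06348 x 0.01802 = 0.001144 mol.
From the balanced equation, 2 mol KMnO4 reacts with 5 mol H2O2, so n(H2O2) = 0.001144 x 5/2 = 0.002860 mol.
[H2O2] = 0.002860 / 0.03124 L = 0.0915 M.

0.0915 M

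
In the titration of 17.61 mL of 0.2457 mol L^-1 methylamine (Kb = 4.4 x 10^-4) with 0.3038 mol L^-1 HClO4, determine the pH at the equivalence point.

n(CH3NH2) = 0.2457 x 0.01761 = 0.004327 mol; V(HClO4) at equivalence = 0.004327/0.3038 = 0.01424 L.
At equivalence the base is fully converted to CH3NH3+; total volume = 0.03185 L, so [CH3NH3+] = 0.004327/0.03185 = 0.1358 M.
Ka(CH3NH3+) = Kw/Kb = 1.0e-14 / 4.4 x 10^-4 = 2.27e-11.
[H^+] = sqrt(Ka x [CH3NH3+]) = sqrt(2.27e-11 x 0.1358) = 1.76e-6 M.
pH = -log(1.76e-6) = 5.76.

5.76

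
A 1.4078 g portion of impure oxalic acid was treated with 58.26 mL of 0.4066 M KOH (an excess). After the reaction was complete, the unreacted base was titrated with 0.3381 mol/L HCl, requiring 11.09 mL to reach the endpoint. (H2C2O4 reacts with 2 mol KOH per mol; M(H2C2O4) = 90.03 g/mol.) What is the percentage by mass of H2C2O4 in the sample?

Total n(KOH) added = 0.4066 x 0.05826 = 0.02369 mol.
n(HCl) used = 0.3381 x 0.01109 = 0.003750 mol, which equals the excess n(KOH).
So n(KOH) consumed by the sample = 0.02369 - 0.003750 = 0.01994 mol.
n(H2C2O4) = 0.01994 / 2 = 0.009969 mol.
mass H2C2O4 = 0.009969 x 90.03 = 0.8976 g, so %H2C2O4 = 0.8976/1.4078 x 100 = 63.8%.

63.8%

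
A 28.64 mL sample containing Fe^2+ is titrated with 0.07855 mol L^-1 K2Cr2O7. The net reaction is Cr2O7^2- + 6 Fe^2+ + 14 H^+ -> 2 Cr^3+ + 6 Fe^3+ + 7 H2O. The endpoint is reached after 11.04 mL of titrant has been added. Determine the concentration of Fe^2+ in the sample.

0.182 M

n(K2Cr2O7) = 0.07855 x 0.01104 = 0.0008672 mol.
From the balanced equation, 1 mol K2Cr2O7 reacts with 6 mol Fe^2+, so n(Fe^2+) = 0.0008672 x 6/1 = 0.005203 mol.
[Fe^2+] = 0.005203 / 0.02864 L = 0.182 M.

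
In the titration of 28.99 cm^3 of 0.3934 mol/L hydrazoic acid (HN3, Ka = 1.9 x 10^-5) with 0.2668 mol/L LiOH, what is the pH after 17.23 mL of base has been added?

4.55

Initial n(HN3) = 0.3934 x 0.02899 = 0.01140 mol.
n(LiOH) added = 0.2668 x 0.01723 = 0.004597 mol, converting that many moles of HN3 to N3-.
Remaining n(HN3) = 0.006808 mol; n(N3-) = 0.004597 mol.
By Henderson-Hasselbalch, pH = pKa + log([A^-]/[HA]) = 4.72 + log(0.004597/0.006808) = 4.72 + (-0.17) = 4.55.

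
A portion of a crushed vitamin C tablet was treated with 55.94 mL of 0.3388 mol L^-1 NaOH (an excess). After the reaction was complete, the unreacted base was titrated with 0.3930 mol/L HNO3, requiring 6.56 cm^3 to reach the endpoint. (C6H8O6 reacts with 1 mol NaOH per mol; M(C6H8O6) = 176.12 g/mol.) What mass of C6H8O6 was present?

Total n(NaOH) added = 0.3388 x 0.05594 = 0.01895 mol.
n(HNO3) used = 0.3930 x 0.006560 = 0.002578 mol, which equals the excess n(NaOH).
So n(NaOH) consumed by the sample = 0.01895 - 0.002578 = 0.01637 mol.
n(C6H8O6) = 0.01637 / 1 = 0.01637 mol.
mass = 0.01637 mol x 176.12 g/mol = 2.88 g.

2.88 g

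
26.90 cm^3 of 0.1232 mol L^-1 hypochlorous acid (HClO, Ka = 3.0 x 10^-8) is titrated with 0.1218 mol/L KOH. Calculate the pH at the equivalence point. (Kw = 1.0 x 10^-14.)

10.15

n(HClO) = 0.1232 x 0.02690 = 0.003314 mol; V(KOH) at equivalence = 0.003314/0.1218 = 0.02721 L.
At equivalence all the acid is converted to ClO-; total volume = 0.02690 + 0.02721 = 0.05411 L, so [ClO-] = 0.003314/0.05411 = 0.06125 M.
Kb = Kw/Ka = 1.0e-14 / 3.0 x 10^-8 = 3.33e-7.
[OH^-] = sqrt(Kb x [ClO-]) = sqrt(3.33e-7 x 0.06125) = 0.000143 M.
pOH = 3.85, so pH = 14.00 - 3.85 = 10.15.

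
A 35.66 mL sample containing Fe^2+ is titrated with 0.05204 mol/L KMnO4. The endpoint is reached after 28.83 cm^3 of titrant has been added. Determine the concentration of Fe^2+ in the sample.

0.210 M

n(KMnO4) = 0.05204 x 0.02883 = 0.001500 mol.
From the balanced equation, 1 mol KMnO4 reacts with 5 mol Fe^2+, so n(Fe^2+) = 0.001500 x 5/1 = 0.007502 mol.
[Fe^2+] = 0.007502 / 0.03566 L = 0.210 M.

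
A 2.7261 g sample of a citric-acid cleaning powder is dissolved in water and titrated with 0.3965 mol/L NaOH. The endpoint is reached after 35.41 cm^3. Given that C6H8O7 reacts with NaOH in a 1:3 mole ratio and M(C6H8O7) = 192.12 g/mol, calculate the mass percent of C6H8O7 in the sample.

n(NaOH) = 0.3965 x 0.03541 = 0.01404 mol.
n(C6H8O7) = 0.01404 / 3 = 0.004680 mol.
mass of C6H8O7 = 0.004680 x 192.12 = 0.8991 g.
% purity = 0.8991 / 2.7261 x 100 = 33.0%.

33.0%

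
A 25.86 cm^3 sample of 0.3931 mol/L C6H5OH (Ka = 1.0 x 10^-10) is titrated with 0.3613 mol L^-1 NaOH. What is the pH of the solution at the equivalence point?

11.64

n(C6H5OH) = 0.3931 x 0.02586 = 0.01017 mol; V(NaOH) at equivalence = 0.01017/0.3613 = 0.02814 L.
At equivalence all the acid is converted to C6H5O-; total volume = 0.02586 + 0.02814 = 0.05400 L, so [C6H5O-] = 0.01017/0.05400 = 0.1883 M.
Kb = Kw/Ka = 1.0e-14 / 1.0 x 10^-10 = 0.000100.
[OH^-] = sqrt(Kb x [C6H5O-]) = sqrt(0.000100 x 0.1883) = 0.00434 M.
pOH = 2.36, so pH = 14.00 - 2.36 = 11.64.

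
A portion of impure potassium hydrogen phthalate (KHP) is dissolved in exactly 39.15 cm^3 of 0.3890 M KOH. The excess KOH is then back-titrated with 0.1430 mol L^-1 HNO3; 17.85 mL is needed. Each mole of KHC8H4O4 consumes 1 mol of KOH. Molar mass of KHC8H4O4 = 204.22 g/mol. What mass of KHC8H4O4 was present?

Total n(KOH) added = 0.3890 x 0.03915 = 0.01523 mol.
n(HNO3) used = 0.1430 x 0.01785 = 0.002553 mol, which equals the excess n(KOH).
So n(KOH) consumed by the sample = 0.01523 - 0.002553 = 0.01268 mol.
n(KHC8H4O4) = 0.01268 / 1 = 0.01268 mol.
mass = 0.01268 mol x 204.22 g/mol = 2.59 g.

2.59 g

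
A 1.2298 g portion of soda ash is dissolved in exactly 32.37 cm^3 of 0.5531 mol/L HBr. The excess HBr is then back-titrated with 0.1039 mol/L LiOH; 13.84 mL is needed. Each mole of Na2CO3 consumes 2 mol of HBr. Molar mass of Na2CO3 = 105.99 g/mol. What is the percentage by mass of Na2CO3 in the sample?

Total n(HBr) added = 0.5531 x 0.03237 = 0.01790 mol.
n(LiOH) used = 0.1039 x 0.01384 = 0.001438 mol, which equals the excess n(HBr).
So n(HBr) consumed by the sample = 0.01790 - 0.001438 = 0.01647 mol.
n(Na2CO3) = 0.01647 / 2 = 0.008233 mol.
mass Na2CO3 = 0.008233 x 105.99 = 0.8726 g, so %Na2CO3 = 0.8726/1.2298 x 100 = 71.0%.

71.0%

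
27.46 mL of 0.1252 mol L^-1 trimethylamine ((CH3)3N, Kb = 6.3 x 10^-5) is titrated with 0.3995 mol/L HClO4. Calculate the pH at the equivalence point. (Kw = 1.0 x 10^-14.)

5.41

n((CH3)3N) = 0.1252 x 0.02746 = 0.003438 mol; V(HClO4) at equivalence = 0.003438/0.3995 = 0.008606 L.
At equivalence the base is fully converted to (CH3)3NH+; total volume = 0.03607 L, so [(CH3)3NH+] = 0.003438/0.03607 = 0.09533 M.
Ka((CH3)3NH+) = Kw/Kb = 1.0e-14 / 6.3 x 10^-5 = 1.59e-10.
[H^+] = sqrt(Ka x [(CH3)3NH+]) = sqrt(1.59e-10 x 0.09533) = 3.89e-6 M.
pH = -log(3.89e-6) = 5.41.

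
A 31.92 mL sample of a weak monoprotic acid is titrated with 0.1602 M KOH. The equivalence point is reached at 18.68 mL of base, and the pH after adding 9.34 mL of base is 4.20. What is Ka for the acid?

6.3 x 10^-5

9.34 mL is half of the equivalence volume, so this is the half-equivalence point where [HA] = [A^-].
At half-equivalence pH = pKa, so pKa = 4.20.
Ka = 10^(-4.20) = 6.3 x 10^-5.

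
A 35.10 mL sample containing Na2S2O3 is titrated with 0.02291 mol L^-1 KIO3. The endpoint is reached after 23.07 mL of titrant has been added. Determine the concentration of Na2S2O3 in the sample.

n(KIO3) = 0.02291 x 0.02307 = 0.0005285 mol.
From the balanced equation, 1 mol KIO3 reacts with 6 mol Na2S2O3, so n(Na2S2O3) = 0.0005285 x 6/1 = 0.003171 mol.
[Na2S2O3] = 0.003171 / 0.03510 L = 0.0903 M.

0.0903 M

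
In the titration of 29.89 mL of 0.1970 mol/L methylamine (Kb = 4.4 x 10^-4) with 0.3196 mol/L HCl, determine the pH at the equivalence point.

n(CH3NH2) = 0.1970 x 0.02989 = 0.005888 mol; V(HCl) at equivalence = 0.005888/0.3196 = 0.01842 L.
At equivalence the base is fully converted to CH3NH3+; total volume = 0.04831 L, so [CH3NH3+] = 0.005888/0.04831 = 0.1219 M.
Ka(CH3NH3+) = Kw/Kb = 1.0e-14 / 4.4 x 10^-4 = 2.27e-11.
[H^+] = sqrt(Ka x [CH3NH3+]) = sqrt(2.27e-11 x 0.1219) = 1.66e-6 M.
pH = -log(1.66e-6) = 5.78.

5.78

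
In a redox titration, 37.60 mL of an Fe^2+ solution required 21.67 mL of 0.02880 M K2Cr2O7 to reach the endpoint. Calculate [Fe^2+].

0.0996 M

n(K2Cr2O7) = 0.02880 x 0.02167 = 0.0006241 mol.
From the balanced equation, 1 mol K2Cr2O7 reacts with 6 mol Fe^2+, so n(Fe^2+) = 0.0006241 x 6/1 = 0.003745 mol.
[Fe^2+] = 0.003745 / 0.03760 L = 0.0996 M.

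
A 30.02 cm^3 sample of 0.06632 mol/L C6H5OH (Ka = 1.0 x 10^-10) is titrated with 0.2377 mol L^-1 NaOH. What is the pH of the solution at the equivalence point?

n(C6H5OH) = 0.06632 x 0.03002 = 0.001991 mol; V(NaOH) at equivalence = 0.001991/0.2377 = 0.008376 L.
At equivalence all the acid is converted to C6H5O-; total volume = 0.03002 + 0.008376 = 0.03840 L, so [C6H5O-] = 0.001991/0.03840 = 0.05185 M.
Kb = Kw/Ka = 1.0e-14 / 1.0 x 10^-10 = 0.000100.
[OH^-] = sqrt(Kb x [C6H5O-]) = sqrt(0.000100 x 0.05185) = 0.00228 M.
pOH = 2.64, so pH = 14.00 - 2.64 = 11.36.

11.36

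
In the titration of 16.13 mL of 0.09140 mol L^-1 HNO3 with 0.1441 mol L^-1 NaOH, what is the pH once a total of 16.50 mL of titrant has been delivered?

n(acid) = 0.09140 x 0.01613 = 0.001474 mol; n(NaOH) added = 0.1441 x 0.01650 = 0.002378 mol.
Base is in excess by 0.002378 - 0.001474 = 0.0009034 mol in a total volume of 0.03263 L.
[OH^-] = 0.0009034/0.03263 = 0.02769 M, so pOH = 1.56 and pH = 14.00 - 1.56 = 12.44.

12.44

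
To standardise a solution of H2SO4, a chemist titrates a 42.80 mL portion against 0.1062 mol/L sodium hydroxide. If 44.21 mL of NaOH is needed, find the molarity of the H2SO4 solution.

n(NaOH) delivered = 0.1062 x 0.04421 = 0.004695 mol.
The reaction is 1 H2SO4 + 2 NaOH, so n(H2SO4) = 0.004695 x 1/2 = 0.002348 mol.
[H2SO4] = 0.002348 mol / 0.04280 L = 0.0548 M.

0.0548 M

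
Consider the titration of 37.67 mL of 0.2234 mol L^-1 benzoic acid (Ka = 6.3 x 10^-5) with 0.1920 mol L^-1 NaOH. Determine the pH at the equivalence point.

8.61

n(C6H5COOH) = 0.2234 x 0.03767 = 0.008415 mol; V(NaOH) at equivalence = 0.008415/0.1920 = 0.04383 L.
At equivalence all the acid is converted to C6H5COO-; total volume = 0.03767 + 0.04383 = 0.08150 L, so [C6H5COO-] = 0.008415/0.08150 = 0.1033 M.
Kb = Kw/Ka = 1.0e-14 / 6.3 x 10^-5 = 1.59e-10.
[OH^-] = sqrt(Kb x [C6H5COO-]) = sqrt(1.59e-10 x 0.1033) = 4.05e-6 M.
pOH = 5.39, so pH = 14.00 - 5.39 = 8.61.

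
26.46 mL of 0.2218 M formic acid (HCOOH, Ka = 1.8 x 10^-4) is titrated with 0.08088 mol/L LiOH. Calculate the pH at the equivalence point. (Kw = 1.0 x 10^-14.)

n(HCOOH) = 0.2218 x 0.02646 = 0.005869 mol; V(LiOH) at equivalence = 0.005869/0.08088 = 0.07256 L.
At equivalence all the acid is converted to HCOO-; total volume = 0.02646 + 0.07256 = 0.09902 L, so [HCOO-] = 0.005869/0.09902 = 0.05927 M.
Kb = Kw/Ka = 1.0e-14 / 1.8 x 10^-4 = 5.56e-11.
[OH^-] = sqrt(Kb x [HCOO-]) = sqrt(5.56e-11 x 0.05927) = 1.81e-6 M.
pOH = 5.74, so pH = 14.00 - 5.74 = 8.26.

8.26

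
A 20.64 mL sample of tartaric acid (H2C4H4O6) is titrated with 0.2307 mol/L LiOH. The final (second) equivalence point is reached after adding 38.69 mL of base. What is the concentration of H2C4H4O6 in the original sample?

0.216 M

n(LiOH) = 0.2307 x 0.03869 = 0.008926 mol.
At the final (second) equivalence point, 2 mol OH^- react per mol H2C4H4O6, so n(H2C4H4O6) = 0.008926 / 2 = 0.004463 mol.
[H2C4H4O6] = 0.004463 / 0.02064 L = 0.216 M.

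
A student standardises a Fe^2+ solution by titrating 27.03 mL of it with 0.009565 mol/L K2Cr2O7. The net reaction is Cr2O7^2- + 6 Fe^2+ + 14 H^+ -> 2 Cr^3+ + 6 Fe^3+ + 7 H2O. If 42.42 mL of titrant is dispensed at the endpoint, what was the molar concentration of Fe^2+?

0.0901 M

n(K2Cr2O7) = 0.009565 x 0.04242 = 0.0004057 mol.
From the balanced equation, 1 mol K2Cr2O7 reacts with 6 mol Fe^2+, so n(Fe^2+) = 0.0004057 x 6/1 = 0.002434 mol.
[Fe^2+] = 0.002434 / 0.02703 L = 0.0901 M.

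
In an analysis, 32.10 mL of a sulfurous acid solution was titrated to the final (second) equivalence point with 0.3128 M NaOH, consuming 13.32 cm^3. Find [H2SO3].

n(NaOH) = 0.3128 x 0.01332 = 0.004166 mol.
At the final (second) equivalence point, 2 mol OH^- react per mol H2SO3, so n(H2SO3) = 0.004166 / 2 = 0.002083 mol.
[H2SO3] = 0.002083 / 0.03210 L = 0.0649 M.

0.0649 M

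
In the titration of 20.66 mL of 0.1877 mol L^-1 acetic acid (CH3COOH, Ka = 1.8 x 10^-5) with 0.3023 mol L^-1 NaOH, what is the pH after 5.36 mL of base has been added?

Initial n(CH3COOH) = 0.1877 x 0.02066 = 0.003878 mol.
n(NaOH) added = 0.3023 x 0.005360 = 0.001620 mol, converting that many moles of CH3COOH to CH3COO-.
Remaining n(CH3COOH) = 0.002258 mol; n(CH3COO-) = 0.001620 mol.
By Henderson-Hasselbalch, pH = pKa + log([A^-]/[HA]) = 4.74 + log(0.001620/0.002258) = 4.74 + (-0.14) = 4.60.

4.60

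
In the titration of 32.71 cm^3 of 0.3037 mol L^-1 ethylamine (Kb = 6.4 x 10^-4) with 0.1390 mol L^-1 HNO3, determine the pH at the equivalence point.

n(C2H5NH2) = 0.3037 x 0.03271 = 0.009934 mol; V(HNO3) at equivalence = 0.009934/0.1390 = 0.07147 L.
At equivalence the base is fully converted to C2H5NH3+; total volume = 0.1042 L, so [C2H5NH3+] = 0.009934/0.1042 = 0.09536 M.
Ka(C2H5NH3+) = Kw/Kb = 1.0e-14 / 6.4 x 10^-4 = 1.56e-11.
[H^+] = sqrt(Ka x [C2H5NH3+]) = sqrt(1.56e-11 x 0.09536) = 1.22e-6 M.
pH = -log(1.22e-6) = 5.91.

5.91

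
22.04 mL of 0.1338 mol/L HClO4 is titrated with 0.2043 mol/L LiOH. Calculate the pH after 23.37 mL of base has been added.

12.60

n(acid) = 0.1338 x 0.02204 = 0.002949 mol; n(LiOH) added = 0.2043 x 0.02337 = 0.004774 mol.
Base is in excess by 0.004774 - 0.002949 = 0.001826 mol in a total volume of 0.04541 L.
[OH^-] = 0.001826/0.04541 = 0.04020 M, so pOH = 1.40 and pH = 14.00 - 1.40 = 12.60.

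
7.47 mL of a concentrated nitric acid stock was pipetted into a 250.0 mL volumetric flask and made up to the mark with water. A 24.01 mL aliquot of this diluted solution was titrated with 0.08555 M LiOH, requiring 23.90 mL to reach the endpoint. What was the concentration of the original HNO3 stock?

2.85 M

n(LiOH) = 0.08555 x 0.02390 = 0.002045 mol.
n(HNO3) in the aliquot = 0.002045 mol.
[diluted HNO3] = 0.002045 / 0.02401 = 0.08516 M.
Dilution factor = 250.0/7.470 = 33.47, so [stock] = 0.08516 x 33.47 = 2.85 M.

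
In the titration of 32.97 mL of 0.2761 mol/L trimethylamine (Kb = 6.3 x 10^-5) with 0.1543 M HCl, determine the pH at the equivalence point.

n((CH3)3N) = 0.2761 x 0.03297 = 0.009103 mol; V(HCl) at equivalence = 0.009103/0.1543 = 0.05900 L.
At equivalence the base is fully converted to (CH3)3NH+; total volume = 0.09197 L, so [(CH3)3NH+] = 0.009103/0.09197 = 0.09898 M.
Ka((CH3)3NH+) = Kw/Kb = 1.0e-14 / 6.3 x 10^-5 = 1.59e-10.
[H^+] = sqrt(Ka x [(CH3)3NH+]) = sqrt(1.59e-10 x 0.09898) = 3.96e-6 M.
pH = -log(3.96e-6) = 5.40.

5.40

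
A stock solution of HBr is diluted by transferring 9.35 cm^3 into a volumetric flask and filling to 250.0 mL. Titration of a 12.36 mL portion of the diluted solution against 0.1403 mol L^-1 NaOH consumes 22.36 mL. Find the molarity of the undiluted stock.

6.79 M

n(NaOH) = 0.1403 x 0.02236 = 0.003137 mol.
n(HBr) in the aliquot = 0.003137 mol.
[diluted HBr] = 0.003137 / 0.01236 = 0.2538 M.
Dilution factor = 250.0/9.350 = 26.74, so [stock] = 0.2538 x 26.74 = 6.79 M.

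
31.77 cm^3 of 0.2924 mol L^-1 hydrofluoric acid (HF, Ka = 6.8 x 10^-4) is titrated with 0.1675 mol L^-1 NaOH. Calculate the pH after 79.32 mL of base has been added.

n(acid) = 0.2924 x 0.03177 = 0.009290 mol; n(NaOH) added = 0.1675 x 0.07932 = 0.01329 mol.
Base is in excess by 0.01329 - 0.009290 = 0.003997 mol in a total volume of 0.1111 L.
[OH^-] = 0.003997/0.1111 = 0.03598 M, so pOH = 1.44 and pH = 14.00 - 1.44 = 12.56.

12.56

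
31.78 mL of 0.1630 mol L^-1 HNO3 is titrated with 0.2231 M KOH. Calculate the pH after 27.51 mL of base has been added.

12.21

n(acid) = 0.1630 x 0.03178 = 0.005180 mol; n(KOH) added = 0.2231 x 0.02751 = 0.006137 mol.
Base is in excess by 0.006137 - 0.005180 = 0.0009573 mol in a total volume of 0.05929 L.
[OH^-] = 0.0009573/0.05929 = 0.01615 M, so pOH = 1.79 and pH = 14.00 - 1.79 = 12.21.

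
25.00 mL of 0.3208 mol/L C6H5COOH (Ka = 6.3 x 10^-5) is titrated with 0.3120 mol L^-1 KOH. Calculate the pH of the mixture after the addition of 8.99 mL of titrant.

Initial n(C6H5COOH) = 0.3208 x 0.02500 = 0.008020 mol.
n(KOH) added = 0.3120 x 0.008990 = 0.002805 mol, converting that many moles of C6H5COOH to C6H5COO-.
Remaining n(C6H5COOH) = 0.005215 mol; n(C6H5COO-) = 0.002805 mol.
By Henderson-Hasselbalch, pH = pKa + log([A^-]/[HA]) = 4.20 + log(0.002805/0.005215) = 4.20 + (-0.27) = 3.93.

3.93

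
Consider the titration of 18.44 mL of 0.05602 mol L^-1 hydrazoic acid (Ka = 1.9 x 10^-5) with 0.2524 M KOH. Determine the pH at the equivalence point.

8.69

n(HN3) = 0.05602 x 0.01844 = 0.001033 mol; V(KOH) at equivalence = 0.001033/0.2524 = 0.004093 L.
At equivalence all the acid is converted to N3-; total volume = 0.01844 + 0.004093 = 0.02253 L, so [N3-] = 0.001033/0.02253 = 0.04584 M.
Kb = Kw/Ka = 1.0e-14 / 1.9 x 10^-5 = 5.26e-10.
[OH^-] = sqrt(Kb x [N3-]) = sqrt(5.26e-10 x 0.04584) = 4.91e-6 M.
pOH = 5.31, so pH = 14.00 - 5.31 = 8.69.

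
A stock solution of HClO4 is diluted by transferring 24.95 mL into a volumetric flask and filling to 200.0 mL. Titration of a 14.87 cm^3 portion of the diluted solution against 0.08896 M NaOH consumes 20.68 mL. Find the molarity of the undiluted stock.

0.992 M

n(NaOH) = 0.08896 x 0.02068 = 0.001840 mol.
n(HClO4) in the aliquot = 0.001840 mol.
[diluted HClO4] = 0.001840 / 0.01487 = 0.1237 M.
Dilution factor = 200.0/24.95 = 8.016, so [stock] = 0.1237 x 8.016 = 0.992 M.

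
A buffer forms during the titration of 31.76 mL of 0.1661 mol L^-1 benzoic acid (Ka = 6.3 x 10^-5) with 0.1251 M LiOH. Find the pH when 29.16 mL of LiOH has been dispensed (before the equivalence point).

Initial n(C6H5COOH) = 0.1661 x 0.03176 = 0.005275 mol.
n(LiOH) added = 0.1251 x 0.02916 = 0.003648 mol, converting that many moles of C6H5COOH to C6H5COO-.
Remaining n(C6H5COOH) = 0.001627 mol; n(C6H5COO-) = 0.003648 mol.
By Henderson-Hasselbalch, pH = pKa + log([A^-]/[HA]) = 4.20 + log(0.003648/0.001627) = 4.20 + (+0.35) = 4.55.

4.55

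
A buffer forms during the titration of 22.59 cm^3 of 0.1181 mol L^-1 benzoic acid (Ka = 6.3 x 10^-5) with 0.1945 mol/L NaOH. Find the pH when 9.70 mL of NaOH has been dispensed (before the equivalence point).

Initial n(C6H5COOH) = 0.1181 x 0.02259 = 0.002668 mol.
n(NaOH) added = 0.1945 x 0.009700 = 0.001887 mol, converting that many moles of C6H5COOH to C6H5COO-.
Remaining n(C6H5COOH) = 0.0007812 mol; n(C6H5COO-) = 0.001887 mol.
By Henderson-Hasselbalch, pH = pKa + log([A^-]/[HA]) = 4.20 + log(0.001887/0.0007812) = 4.20 + (+0.38) = 4.58.

4.58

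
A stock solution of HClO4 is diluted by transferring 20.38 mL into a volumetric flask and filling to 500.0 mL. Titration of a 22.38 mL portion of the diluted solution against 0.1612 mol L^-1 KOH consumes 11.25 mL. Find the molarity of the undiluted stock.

n(KOH) = 0.1612 x 0.01125 = 0.001814 mol.
n(HClO4) in the aliquot = 0.001814 mol.
[diluted HClO4] = 0.001814 / 0.02238 = 0.08103 M.
Dilution factor = 500.0/20.38 = 24.53, so [stock] = 0.08103 x 24.53 = 1.99 M.

1.99 M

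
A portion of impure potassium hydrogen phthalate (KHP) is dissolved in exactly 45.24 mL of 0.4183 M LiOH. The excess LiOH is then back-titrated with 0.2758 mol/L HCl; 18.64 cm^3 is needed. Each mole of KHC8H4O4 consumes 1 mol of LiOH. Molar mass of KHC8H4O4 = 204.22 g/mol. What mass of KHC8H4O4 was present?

Total n(LiOH) added = 0.4183 x 0.04524 = 0.01892 mol.
n(HCl) used = 0.2758 x 0.01864 = 0.005141 mol, which equals the excess n(LiOH).
So n(LiOH) consumed by the sample = 0.01892 - 0.005141 = 0.01378 mol.
n(KHC8H4O4) = 0.01378 / 1 = 0.01378 mol.
mass = 0.01378 mol x 204.22 g/mol = 2.81 g.

2.81 g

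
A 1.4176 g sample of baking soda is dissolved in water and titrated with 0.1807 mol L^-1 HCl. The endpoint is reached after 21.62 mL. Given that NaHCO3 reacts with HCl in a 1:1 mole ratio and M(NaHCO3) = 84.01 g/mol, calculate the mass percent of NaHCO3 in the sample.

23.2%

n(HCl) = 0.1807 x 0.02162 = 0.003907 mol.
n(NaHCO3) = 0.003907 / 1 = 0.003907 mol.
mass of NaHCO3 = 0.003907 x 84.01 = 0.3282 g.
% purity = 0.3282 / 1.4176 x 100 = 23.2%.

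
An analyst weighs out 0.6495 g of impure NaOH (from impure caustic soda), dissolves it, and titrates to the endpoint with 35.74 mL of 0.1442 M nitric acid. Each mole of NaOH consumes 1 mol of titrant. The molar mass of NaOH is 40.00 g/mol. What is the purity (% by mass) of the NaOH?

31.7%

n(HNO3) = 0.1442 x 0.03574 = 0.005154 mol.
n(NaOH) = 0.005154 / 1 = 0.005154 mol.
mass of NaOH = 0.005154 x 40.00 = 0.2061 g.
% purity = 0.2061 / 0.6495 x 100 = 31.7%.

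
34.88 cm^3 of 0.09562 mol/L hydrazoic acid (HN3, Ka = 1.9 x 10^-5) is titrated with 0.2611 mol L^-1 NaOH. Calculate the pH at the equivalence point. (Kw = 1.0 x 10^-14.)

n(HN3) = 0.09562 x 0.03488 = 0.003335 mol; V(NaOH) at equivalence = 0.003335/0.2611 = 0.01277 L.
At equivalence all the acid is converted to N3-; total volume = 0.03488 + 0.01277 = 0.04765 L, so [N3-] = 0.003335/0.04765 = 0.06999 M.
Kb = Kw/Ka = 1.0e-14 / 1.9 x 10^-5 = 5.26e-10.
[OH^-] = sqrt(Kb x [N3-]) = sqrt(5.26e-10 x 0.06999) = 6.07e-6 M.
pOH = 5.22, so pH = 14.00 - 5.22 = 8.78.

8.78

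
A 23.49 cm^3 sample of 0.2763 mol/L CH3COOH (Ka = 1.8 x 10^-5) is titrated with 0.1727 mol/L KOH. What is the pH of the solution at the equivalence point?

8.89

n(CH3COOH) = 0.2763 x 0.02349 = 0.006490 mol; V(KOH) at equivalence = 0.006490/0.1727 = 0.03758 L.
At equivalence all the acid is converted to CH3COO-; total volume = 0.02349 + 0.03758 = 0.06107 L, so [CH3COO-] = 0.006490/0.06107 = 0.1063 M.
Kb = Kw/Ka = 1.0e-14 / 1.8 x 10^-5 = 5.56e-10.
[OH^-] = sqrt(Kb x [CH3COO-]) = sqrt(5.56e-10 x 0.1063) = 7.68e-6 M.
pOH = 5.11, so pH = 14.00 - 5.11 = 8.89.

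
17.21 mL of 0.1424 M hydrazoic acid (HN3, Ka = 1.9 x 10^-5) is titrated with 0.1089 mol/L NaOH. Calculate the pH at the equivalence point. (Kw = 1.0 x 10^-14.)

n(HN3) = 0.1424 x 0.01721 = 0.002451 mol; V(NaOH) at equivalence = 0.002451/0.1089 = 0.02250 L.
At equivalence all the acid is converted to N3-; total volume = 0.01721 + 0.02250 = 0.03971 L, so [N3-] = 0.002451/0.03971 = 0.06171 M.
Kb = Kw/Ka = 1.0e-14 / 1.9 x 10^-5 = 5.26e-10.
[OH^-] = sqrt(Kb x [N3-]) = sqrt(5.26e-10 x 0.06171) = 5.70e-6 M.
pOH = 5.24, so pH = 14.00 - 5.24 = 8.76.

8.76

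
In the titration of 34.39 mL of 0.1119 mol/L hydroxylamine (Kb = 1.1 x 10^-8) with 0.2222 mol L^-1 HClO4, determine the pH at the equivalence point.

n(NH2OH) = 0.1119 x 0.03439 = 0.003848 mol; V(HClO4) at equivalence = 0.003848/0.2222 = 0.01732 L.
At equivalence the base is fully converted to NH3OH+; total volume = 0.05171 L, so [NH3OH+] = 0.003848/0.05171 = 0.07442 M.
Ka(NH3OH+) = Kw/Kb = 1.0e-14 / 1.1 x 10^-8 = 9.09e-7.
[H^+] = sqrt(Ka x [NH3OH+]) = sqrt(9.09e-7 x 0.07442) = 0.000260 M.
pH = -log(0.000260) = 3.58.

3.58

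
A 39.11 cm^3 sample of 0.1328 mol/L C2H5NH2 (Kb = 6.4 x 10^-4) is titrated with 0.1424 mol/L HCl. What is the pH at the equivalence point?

5.98

n(C2H5NH2) = 0.1328 x 0.03911 = 0.005194 mol; V(HCl) at equivalence = 0.005194/0.1424 = 0.03647 L.
At equivalence the base is fully converted to C2H5NH3+; total volume = 0.07558 L, so [C2H5NH3+] = 0.005194/0.07558 = 0.06872 M.
Ka(C2H5NH3+) = Kw/Kb = 1.0e-14 / 6.4 x 10^-4 = 1.56e-11.
[H^+] = sqrt(Ka x [C2H5NH3+]) = sqrt(1.56e-11 x 0.06872) = 1.04e-6 M.
pH = -log(1.04e-6) = 5.98.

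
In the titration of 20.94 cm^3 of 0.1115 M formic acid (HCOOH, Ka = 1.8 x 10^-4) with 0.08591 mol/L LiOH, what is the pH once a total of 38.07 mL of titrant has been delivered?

n(acid) = 0.1115 x 0.02094 = 0.002335 mol; n(LiOH) added = 0.08591 x 0.03807 = 0.003271 mol.
Base is in excess by 0.003271 - 0.002335 = 0.0009358 mol in a total volume of 0.05901 L.
[OH^-] = 0.0009358/0.05901 = 0.01586 M, so pOH = 1.80 and pH = 14.00 - 1.80 = 12.20.

12.20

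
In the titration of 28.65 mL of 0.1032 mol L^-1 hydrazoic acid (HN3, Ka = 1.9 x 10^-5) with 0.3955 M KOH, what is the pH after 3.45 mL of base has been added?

Initial n(HN3) = 0.1032 x 0.02865 = 0.002957 mol.
n(KOH) added = 0.3955 x 0.003450 = 0.001364 mol, converting that many moles of HN3 to N3-.
Remaining n(HN3) = 0.001592 mol; n(N3-) = 0.001364 mol.
By Henderson-Hasselbalch, pH = pKa + log([A^-]/[HA]) = 4.72 + log(0.001364/0.001592) = 4.72 + (-0.07) = 4.65.

4.65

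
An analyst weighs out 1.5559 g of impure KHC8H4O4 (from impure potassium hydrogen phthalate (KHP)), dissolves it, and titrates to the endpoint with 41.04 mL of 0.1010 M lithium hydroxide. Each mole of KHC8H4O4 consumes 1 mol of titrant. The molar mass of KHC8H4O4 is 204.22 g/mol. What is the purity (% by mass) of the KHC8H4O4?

54.4%

n(LiOH) = 0.1010 x 0.04104 = 0.004145 mol.
n(KHC8H4O4) = 0.004145 / 1 = 0.004145 mol.
mass of KHC8H4O4 = 0.004145 x 204.22 = 0.8465 g.
% purity = 0.8465 / 1.5559 x 100 = 54.4%.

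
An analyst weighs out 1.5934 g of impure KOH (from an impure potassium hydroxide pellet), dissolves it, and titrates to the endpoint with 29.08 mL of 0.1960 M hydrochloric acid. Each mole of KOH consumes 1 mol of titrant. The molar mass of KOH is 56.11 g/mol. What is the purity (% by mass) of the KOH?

n(HCl) = 0.1960 x 0.02908 = 0.005700 mol.
n(KOH) = 0.005700 / 1 = 0.005700 mol.
mass of KOH = 0.005700 x 56.11 = 0.3198 g.
% purity = 0.3198 / 1.5934 x 100 = 20.1%.

20.1%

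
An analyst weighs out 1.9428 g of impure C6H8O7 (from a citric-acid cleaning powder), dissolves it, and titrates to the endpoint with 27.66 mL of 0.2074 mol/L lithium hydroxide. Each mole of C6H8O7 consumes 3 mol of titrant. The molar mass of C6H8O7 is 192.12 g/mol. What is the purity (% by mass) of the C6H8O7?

18.9%

n(LiOH) = 0.2074 x 0.02766 = 0.005737 mol.
n(C6H8O7) = 0.005737 / 3 = 0.001912 mol.
mass of C6H8O7 = 0.001912 x 192.12 = 0.3674 g.
% purity = 0.3674 / 1.9428 x 100 = 18.9%.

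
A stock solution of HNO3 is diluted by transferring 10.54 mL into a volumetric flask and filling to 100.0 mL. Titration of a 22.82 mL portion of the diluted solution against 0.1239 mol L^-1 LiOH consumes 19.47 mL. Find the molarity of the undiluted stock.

1.00 M

n(LiOH) = 0.1239 x 0.01947 = 0.002412 mol.
n(HNO3) in the aliquot = 0.002412 mol.
[diluted HNO3] = 0.002412 / 0.02282 = 0.1057 M.
Dilution factor = 100.0/10.54 = 9.488, so [stock] = 0.1057 x 9.488 = 1.00 M.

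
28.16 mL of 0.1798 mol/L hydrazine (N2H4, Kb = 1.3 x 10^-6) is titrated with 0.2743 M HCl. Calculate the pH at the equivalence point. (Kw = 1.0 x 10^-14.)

n(N2H4) = 0.1798 x 0.02816 = 0.005063 mol; V(HCl) at equivalence = 0.005063/0.2743 = 0.01846 L.
At equivalence the base is fully converted to N2H5+; total volume = 0.04662 L, so [N2H5+] = 0.005063/0.04662 = 0.1086 M.
Ka(N2H5+) = Kw/Kb = 1.0e-14 / 1.3 x 10^-6 = 7.69e-9.
[H^+] = sqrt(Ka x [N2H5+]) = sqrt(7.69e-9 x 0.1086) = 2.89e-5 M.
pH = -log(2.89e-5) = 4.54.

4.54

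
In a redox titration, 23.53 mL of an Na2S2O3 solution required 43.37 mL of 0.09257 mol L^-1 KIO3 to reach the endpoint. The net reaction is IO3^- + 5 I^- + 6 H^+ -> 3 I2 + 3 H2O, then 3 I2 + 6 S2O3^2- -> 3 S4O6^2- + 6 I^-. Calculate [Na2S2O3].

1.02 M

n(KIO3) = 0.09257 x 0.04337 = 0.004015 mol.
From the balanced equation, 1 mol KIO3 reacts with 6 mol Na2S2O3, so n(Na2S2O3) = 0.004015 x 6/1 = 0.02409 mol.
[Na2S2O3] = 0.02409 / 0.02353 L = 1.02 M.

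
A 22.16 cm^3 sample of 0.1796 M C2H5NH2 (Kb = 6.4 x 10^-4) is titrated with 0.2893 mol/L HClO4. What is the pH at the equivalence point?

n(C2H5NH2) = 0.1796 x 0.02216 = 0.003980 mol; V(HClO4) at equivalence = 0.003980/0.2893 = 0.01376 L.
At equivalence the base is fully converted to C2H5NH3+; total volume = 0.03592 L, so [C2H5NH3+] = 0.003980/0.03592 = 0.1108 M.
Ka(C2H5NH3+) = Kw/Kb = 1.0e-14 / 6.4 x 10^-4 = 1.56e-11.
[H^+] = sqrt(Ka x [C2H5NH3+]) = sqrt(1.56e-11 x 0.1108) = 1.32e-6 M.
pH = -log(1.32e-6) = 5.88.

5.88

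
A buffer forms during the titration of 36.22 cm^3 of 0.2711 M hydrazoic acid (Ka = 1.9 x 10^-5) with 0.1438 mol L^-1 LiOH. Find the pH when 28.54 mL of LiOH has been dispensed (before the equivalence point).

Initial n(HN3) = 0.2711 x 0.03622 = 0.009819 mol.
n(LiOH) added = 0.1438 x 0.02854 = 0.004104 mol, converting that many moles of HN3 to N3-.
Remaining n(HN3) = 0.005715 mol; n(N3-) = 0.004104 mol.
By Henderson-Hasselbalch, pH = pKa + log([A^-]/[HA]) = 4.72 + log(0.004104/0.005715) = 4.72 + (-0.14) = 4.58.

4.58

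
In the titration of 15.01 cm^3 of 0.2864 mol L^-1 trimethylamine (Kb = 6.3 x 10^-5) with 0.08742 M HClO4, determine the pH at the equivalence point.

5.49

n((CH3)3N) = 0.2864 x 0.01501 = 0.004299 mol; V(HClO4) at equivalence = 0.004299/0.08742 = 0.04917 L.
At equivalence the base is fully converted to (CH3)3NH+; total volume = 0.06418 L, so [(CH3)3NH+] = 0.004299/0.06418 = 0.06698 M.
Ka((CH3)3NH+) = Kw/Kb = 1.0e-14 / 6.3 x 10^-5 = 1.59e-10.
[H^+] = sqrt(Ka x [(CH3)3NH+]) = sqrt(1.59e-10 x 0.06698) = 3.26e-6 M.
pH = -log(3.26e-6) = 5.49.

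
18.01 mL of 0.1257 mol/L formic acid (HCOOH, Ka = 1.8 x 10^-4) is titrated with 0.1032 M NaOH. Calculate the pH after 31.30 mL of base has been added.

n(acid) = 0.1257 x 0.01801 = 0.002264 mol; n(NaOH) added = 0.1032 x 0.03130 = 0.003230 mol.
Base is in excess by 0.003230 - 0.002264 = 0.0009663 mol in a total volume of 0.04931 L.
[OH^-] = 0.0009663/0.04931 = 0.01960 M, so pOH = 1.71 and pH = 14.00 - 1.71 = 12.29.

12.29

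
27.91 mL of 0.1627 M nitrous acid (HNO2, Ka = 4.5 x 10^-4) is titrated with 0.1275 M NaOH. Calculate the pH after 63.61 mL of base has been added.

12.59

n(acid) = 0.1627 x 0.02791 = 0.004541 mol; n(NaOH) added = 0.1275 x 0.06361 = 0.008110 mol.
Base is in excess by 0.008110 - 0.004541 = 0.003569 mol in a total volume of 0.09152 L.
[OH^-] = 0.003569/0.09152 = 0.03900 M, so pOH = 1.41 and pH = 14.00 - 1.41 = 12.59.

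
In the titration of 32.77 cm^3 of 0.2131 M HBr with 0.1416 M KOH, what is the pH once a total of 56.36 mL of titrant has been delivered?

n(acid) = 0.2131 x 0.03277 = 0.006983 mol; n(KOH) added = 0.1416 x 0.05636 = 0.007981 mol.
Base is in excess by 0.007981 - 0.006983 = 0.0009973 mol in a total volume of 0.08913 L.
[OH^-] = 0.0009973/0.08913 = 0.01119 M, so pOH = 1.95 and pH = 14.00 - 1.95 = 12.05.

12.05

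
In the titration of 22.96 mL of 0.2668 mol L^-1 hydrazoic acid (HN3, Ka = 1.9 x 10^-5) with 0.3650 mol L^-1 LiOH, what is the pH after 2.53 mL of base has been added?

Initial n(HN3) = 0.2668 x 0.02296 = 0.006126 mol.
n(LiOH) added = 0.3650 x 0.002530 = 0.0009234 mol, converting that many moles of HN3 to N3-.
Remaining n(HN3) = 0.005202 mol; n(N3-) = 0.0009234 mol.
By Henderson-Hasselbalch, pH = pKa + log([A^-]/[HA]) = 4.72 + log(0.0009234/0.005202) = 4.72 + (-0.75) = 3.97.

3.97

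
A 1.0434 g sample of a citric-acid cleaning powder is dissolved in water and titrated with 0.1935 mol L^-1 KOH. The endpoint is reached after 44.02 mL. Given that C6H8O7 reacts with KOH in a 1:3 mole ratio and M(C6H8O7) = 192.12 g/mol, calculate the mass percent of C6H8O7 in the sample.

n(KOH) = 0.1935 x 0.04402 = 0.008518 mol.
n(C6H8O7) = 0.008518 / 3 = 0.002839 mol.
mass of C6H8O7 = 0.002839 x 192.12 = 0.5455 g.
% purity = 0.5455 / 1.0434 x 100 = 52.3%.

52.3%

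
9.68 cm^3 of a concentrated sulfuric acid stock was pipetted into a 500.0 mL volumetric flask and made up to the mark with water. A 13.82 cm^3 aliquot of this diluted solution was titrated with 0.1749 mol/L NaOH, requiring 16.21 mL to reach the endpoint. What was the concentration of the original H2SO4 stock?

n(NaOH) = 0.1749 x 0.01621 = 0.002835 mol.
n(H2SO4) in the aliquot = 0.002835 x 1/2 = 0.001418 mol.
[diluted H2SO4] = 0.001418 / 0.01382 = 0.1026 M.
Dilution factor = 500.0/9.680 = 51.65, so [stock] = 0.1026 x 51.65 = 5.30 M.

5.30 M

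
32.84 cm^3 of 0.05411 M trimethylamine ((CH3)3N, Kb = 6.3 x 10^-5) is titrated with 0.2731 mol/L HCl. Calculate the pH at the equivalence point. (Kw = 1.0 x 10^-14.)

5.57

n((CH3)3N) = 0.05411 x 0.03284 = 0.001777 mol; V(HCl) at equivalence = 0.001777/0.2731 = 0.006507 L.
At equivalence the base is fully converted to (CH3)3NH+; total volume = 0.03935 L, so [(CH3)3NH+] = 0.001777/0.03935 = 0.04516 M.
Ka((CH3)3NH+) = Kw/Kb = 1.0e-14 / 6.3 x 10^-5 = 1.59e-10.
[H^+] = sqrt(Ka x [(CH3)3NH+]) = sqrt(1.59e-10 x 0.04516) = 2.68e-6 M.
pH = -log(2.68e-6) = 5.57.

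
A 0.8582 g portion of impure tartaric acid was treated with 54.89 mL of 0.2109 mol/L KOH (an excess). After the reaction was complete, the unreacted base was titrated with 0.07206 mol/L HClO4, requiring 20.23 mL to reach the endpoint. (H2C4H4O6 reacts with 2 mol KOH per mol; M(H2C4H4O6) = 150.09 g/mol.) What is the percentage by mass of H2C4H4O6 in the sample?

88.5%

Total n(KOH) added = 0.2109 x 0.05489 = 0.01158 mol.
n(HClO4) used = 0.07206 x 0.02023 = 0.001458 mol, which equals the excess n(KOH).
So n(KOH) consumed by the sample = 0.01158 - 0.001458 = 0.01012 mol.
n(H2C4H4O6) = 0.01012 / 2 = 0.005059 mol.
mass H2C4H4O6 = 0.005059 x 150.09 = 0.7593 g, so %H2C4H4O6 = 0.7593/0.8582 x 100 = 88.5%.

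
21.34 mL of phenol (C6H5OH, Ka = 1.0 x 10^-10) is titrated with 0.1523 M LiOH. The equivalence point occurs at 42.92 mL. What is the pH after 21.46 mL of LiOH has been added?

21.46 mL is exactly half the equivalence volume (42.92/2), i.e. the half-equivalence point.
There, n(HA) = n(A^-), so pH = pKa = -log(1.0 x 10^-10) = 10.00.

10.00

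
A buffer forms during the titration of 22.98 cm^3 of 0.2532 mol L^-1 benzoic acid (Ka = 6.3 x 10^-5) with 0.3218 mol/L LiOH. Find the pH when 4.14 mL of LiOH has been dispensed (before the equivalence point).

3.67

Initial n(C6H5COOH) = 0.2532 x 0.02298 = 0.005819 mol.
n(LiOH) added = 0.3218 x 0.004140 = 0.001332 mol, converting that many moles of C6H5COOH to C6H5COO-.
Remaining n(C6H5COOH) = 0.004486 mol; n(C6H5COO-) = 0.001332 mol.
By Henderson-Hasselbalch, pH = pKa + log([A^-]/[HA]) = 4.20 + log(0.001332/0.004486) = 4.20 + (-0.53) = 3.67.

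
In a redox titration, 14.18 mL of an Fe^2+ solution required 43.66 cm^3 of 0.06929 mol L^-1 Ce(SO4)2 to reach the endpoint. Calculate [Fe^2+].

0.213 M

n(Ce(SO4)2) = 0.06929 x 0.04366 = 0.003025 mol.
From the balanced equation, 1 mol Ce(SO4)2 reacts with 1 mol Fe^2+, so n(Fe^2+) = 0.003025 x 1/1 = 0.003025 mol.
[Fe^2+] = 0.003025 / 0.01418 L = 0.213 M.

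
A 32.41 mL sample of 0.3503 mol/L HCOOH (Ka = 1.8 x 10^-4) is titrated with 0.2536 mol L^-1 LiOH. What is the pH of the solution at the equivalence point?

n(HCOOH) = 0.3503 x 0.03241 = 0.01135 mol; V(LiOH) at equivalence = 0.01135/0.2536 = 0.04477 L.
At equivalence all the acid is converted to HCOO-; total volume = 0.03241 + 0.04477 = 0.07718 L, so [HCOO-] = 0.01135/0.07718 = 0.1471 M.
Kb = Kw/Ka = 1.0e-14 / 1.8 x 10^-4 = 5.56e-11.
[OH^-] = sqrt(Kb x [HCOO-]) = sqrt(5.56e-11 x 0.1471) = 2.86e-6 M.
pOH = 5.54, so pH = 14.00 - 5.54 = 8.46.

8.46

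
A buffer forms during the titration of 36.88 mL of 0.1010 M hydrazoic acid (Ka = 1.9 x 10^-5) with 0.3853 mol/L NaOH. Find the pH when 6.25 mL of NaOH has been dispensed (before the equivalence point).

Initial n(HN3) = 0.1010 x 0.03688 = 0.003725 mol.
n(NaOH) added = 0.3853 x 0.006250 = 0.002408 mol, converting that many moles of HN3 to N3-.
Remaining n(HN3) = 0.001317 mol; n(N3-) = 0.002408 mol.
By Henderson-Hasselbalch, pH = pKa + log([A^-]/[HA]) = 4.72 + log(0.002408/0.001317) = 4.72 + (+0.26) = 4.98.

4.98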